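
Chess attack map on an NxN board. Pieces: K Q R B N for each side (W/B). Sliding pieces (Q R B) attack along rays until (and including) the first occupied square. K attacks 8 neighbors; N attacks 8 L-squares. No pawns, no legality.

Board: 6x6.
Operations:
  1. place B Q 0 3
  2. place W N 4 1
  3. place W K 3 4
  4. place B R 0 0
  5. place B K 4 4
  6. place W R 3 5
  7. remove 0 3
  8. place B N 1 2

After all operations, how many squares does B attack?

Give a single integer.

Op 1: place BQ@(0,3)
Op 2: place WN@(4,1)
Op 3: place WK@(3,4)
Op 4: place BR@(0,0)
Op 5: place BK@(4,4)
Op 6: place WR@(3,5)
Op 7: remove (0,3)
Op 8: place BN@(1,2)
Per-piece attacks for B:
  BR@(0,0): attacks (0,1) (0,2) (0,3) (0,4) (0,5) (1,0) (2,0) (3,0) (4,0) (5,0)
  BN@(1,2): attacks (2,4) (3,3) (0,4) (2,0) (3,1) (0,0)
  BK@(4,4): attacks (4,5) (4,3) (5,4) (3,4) (5,5) (5,3) (3,5) (3,3)
Union (21 distinct): (0,0) (0,1) (0,2) (0,3) (0,4) (0,5) (1,0) (2,0) (2,4) (3,0) (3,1) (3,3) (3,4) (3,5) (4,0) (4,3) (4,5) (5,0) (5,3) (5,4) (5,5)

Answer: 21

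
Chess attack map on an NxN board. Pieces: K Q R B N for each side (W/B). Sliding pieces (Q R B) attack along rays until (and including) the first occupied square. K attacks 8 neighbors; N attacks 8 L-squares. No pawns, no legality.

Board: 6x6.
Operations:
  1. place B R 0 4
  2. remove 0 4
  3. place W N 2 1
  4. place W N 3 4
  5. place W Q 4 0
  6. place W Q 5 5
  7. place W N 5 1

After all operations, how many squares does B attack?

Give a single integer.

Op 1: place BR@(0,4)
Op 2: remove (0,4)
Op 3: place WN@(2,1)
Op 4: place WN@(3,4)
Op 5: place WQ@(4,0)
Op 6: place WQ@(5,5)
Op 7: place WN@(5,1)
Per-piece attacks for B:
Union (0 distinct): (none)

Answer: 0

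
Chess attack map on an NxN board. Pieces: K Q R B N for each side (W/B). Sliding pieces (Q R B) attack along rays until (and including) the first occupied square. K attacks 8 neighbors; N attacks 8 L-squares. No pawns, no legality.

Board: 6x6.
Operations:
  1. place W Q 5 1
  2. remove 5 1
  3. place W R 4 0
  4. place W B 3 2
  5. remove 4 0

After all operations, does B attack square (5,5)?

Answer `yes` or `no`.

Answer: no

Derivation:
Op 1: place WQ@(5,1)
Op 2: remove (5,1)
Op 3: place WR@(4,0)
Op 4: place WB@(3,2)
Op 5: remove (4,0)
Per-piece attacks for B:
B attacks (5,5): no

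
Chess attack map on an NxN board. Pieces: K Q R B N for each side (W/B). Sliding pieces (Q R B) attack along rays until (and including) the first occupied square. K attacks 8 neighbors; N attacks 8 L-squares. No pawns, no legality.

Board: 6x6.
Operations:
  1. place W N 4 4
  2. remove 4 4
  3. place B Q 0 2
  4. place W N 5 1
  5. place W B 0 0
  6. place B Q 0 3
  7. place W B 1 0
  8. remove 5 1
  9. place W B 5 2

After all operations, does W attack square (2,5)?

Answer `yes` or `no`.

Answer: yes

Derivation:
Op 1: place WN@(4,4)
Op 2: remove (4,4)
Op 3: place BQ@(0,2)
Op 4: place WN@(5,1)
Op 5: place WB@(0,0)
Op 6: place BQ@(0,3)
Op 7: place WB@(1,0)
Op 8: remove (5,1)
Op 9: place WB@(5,2)
Per-piece attacks for W:
  WB@(0,0): attacks (1,1) (2,2) (3,3) (4,4) (5,5)
  WB@(1,0): attacks (2,1) (3,2) (4,3) (5,4) (0,1)
  WB@(5,2): attacks (4,3) (3,4) (2,5) (4,1) (3,0)
W attacks (2,5): yes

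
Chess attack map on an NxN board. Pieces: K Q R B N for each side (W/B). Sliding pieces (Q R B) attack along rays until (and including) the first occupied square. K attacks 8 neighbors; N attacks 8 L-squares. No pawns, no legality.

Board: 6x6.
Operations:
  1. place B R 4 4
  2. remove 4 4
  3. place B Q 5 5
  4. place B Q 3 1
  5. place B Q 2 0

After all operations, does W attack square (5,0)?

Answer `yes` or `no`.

Op 1: place BR@(4,4)
Op 2: remove (4,4)
Op 3: place BQ@(5,5)
Op 4: place BQ@(3,1)
Op 5: place BQ@(2,0)
Per-piece attacks for W:
W attacks (5,0): no

Answer: no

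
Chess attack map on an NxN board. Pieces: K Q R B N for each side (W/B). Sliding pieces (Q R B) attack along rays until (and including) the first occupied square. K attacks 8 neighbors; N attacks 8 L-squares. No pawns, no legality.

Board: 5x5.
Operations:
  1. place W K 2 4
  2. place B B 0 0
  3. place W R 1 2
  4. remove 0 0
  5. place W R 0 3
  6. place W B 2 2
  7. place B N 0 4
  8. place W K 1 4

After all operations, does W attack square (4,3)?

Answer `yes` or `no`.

Op 1: place WK@(2,4)
Op 2: place BB@(0,0)
Op 3: place WR@(1,2)
Op 4: remove (0,0)
Op 5: place WR@(0,3)
Op 6: place WB@(2,2)
Op 7: place BN@(0,4)
Op 8: place WK@(1,4)
Per-piece attacks for W:
  WR@(0,3): attacks (0,4) (0,2) (0,1) (0,0) (1,3) (2,3) (3,3) (4,3) [ray(0,1) blocked at (0,4)]
  WR@(1,2): attacks (1,3) (1,4) (1,1) (1,0) (2,2) (0,2) [ray(0,1) blocked at (1,4); ray(1,0) blocked at (2,2)]
  WK@(1,4): attacks (1,3) (2,4) (0,4) (2,3) (0,3)
  WB@(2,2): attacks (3,3) (4,4) (3,1) (4,0) (1,3) (0,4) (1,1) (0,0) [ray(-1,1) blocked at (0,4)]
  WK@(2,4): attacks (2,3) (3,4) (1,4) (3,3) (1,3)
W attacks (4,3): yes

Answer: yes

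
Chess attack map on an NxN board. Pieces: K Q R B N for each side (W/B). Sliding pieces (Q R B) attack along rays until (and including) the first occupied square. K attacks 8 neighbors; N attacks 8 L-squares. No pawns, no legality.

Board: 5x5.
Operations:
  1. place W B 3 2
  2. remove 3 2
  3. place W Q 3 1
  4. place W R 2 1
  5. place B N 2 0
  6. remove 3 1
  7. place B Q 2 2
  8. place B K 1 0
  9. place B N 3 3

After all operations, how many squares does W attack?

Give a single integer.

Op 1: place WB@(3,2)
Op 2: remove (3,2)
Op 3: place WQ@(3,1)
Op 4: place WR@(2,1)
Op 5: place BN@(2,0)
Op 6: remove (3,1)
Op 7: place BQ@(2,2)
Op 8: place BK@(1,0)
Op 9: place BN@(3,3)
Per-piece attacks for W:
  WR@(2,1): attacks (2,2) (2,0) (3,1) (4,1) (1,1) (0,1) [ray(0,1) blocked at (2,2); ray(0,-1) blocked at (2,0)]
Union (6 distinct): (0,1) (1,1) (2,0) (2,2) (3,1) (4,1)

Answer: 6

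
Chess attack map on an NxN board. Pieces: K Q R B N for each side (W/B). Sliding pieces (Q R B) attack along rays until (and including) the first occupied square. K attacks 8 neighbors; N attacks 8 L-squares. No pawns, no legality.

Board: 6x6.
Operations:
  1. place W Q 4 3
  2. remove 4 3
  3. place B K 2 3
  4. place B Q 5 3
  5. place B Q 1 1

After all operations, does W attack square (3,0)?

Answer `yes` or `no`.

Answer: no

Derivation:
Op 1: place WQ@(4,3)
Op 2: remove (4,3)
Op 3: place BK@(2,3)
Op 4: place BQ@(5,3)
Op 5: place BQ@(1,1)
Per-piece attacks for W:
W attacks (3,0): no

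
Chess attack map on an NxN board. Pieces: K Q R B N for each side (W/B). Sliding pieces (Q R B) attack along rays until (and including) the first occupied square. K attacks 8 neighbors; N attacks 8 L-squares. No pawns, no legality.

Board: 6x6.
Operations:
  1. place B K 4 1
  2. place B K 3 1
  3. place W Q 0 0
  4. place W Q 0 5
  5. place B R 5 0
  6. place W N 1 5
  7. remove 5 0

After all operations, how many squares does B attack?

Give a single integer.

Op 1: place BK@(4,1)
Op 2: place BK@(3,1)
Op 3: place WQ@(0,0)
Op 4: place WQ@(0,5)
Op 5: place BR@(5,0)
Op 6: place WN@(1,5)
Op 7: remove (5,0)
Per-piece attacks for B:
  BK@(3,1): attacks (3,2) (3,0) (4,1) (2,1) (4,2) (4,0) (2,2) (2,0)
  BK@(4,1): attacks (4,2) (4,0) (5,1) (3,1) (5,2) (5,0) (3,2) (3,0)
Union (12 distinct): (2,0) (2,1) (2,2) (3,0) (3,1) (3,2) (4,0) (4,1) (4,2) (5,0) (5,1) (5,2)

Answer: 12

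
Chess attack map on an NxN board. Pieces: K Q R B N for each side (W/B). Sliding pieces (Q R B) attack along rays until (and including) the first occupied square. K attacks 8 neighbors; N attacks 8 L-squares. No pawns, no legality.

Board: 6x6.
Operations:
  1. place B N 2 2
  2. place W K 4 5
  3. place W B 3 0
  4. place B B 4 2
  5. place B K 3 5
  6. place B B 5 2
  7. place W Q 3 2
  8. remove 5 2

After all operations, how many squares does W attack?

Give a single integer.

Answer: 21

Derivation:
Op 1: place BN@(2,2)
Op 2: place WK@(4,5)
Op 3: place WB@(3,0)
Op 4: place BB@(4,2)
Op 5: place BK@(3,5)
Op 6: place BB@(5,2)
Op 7: place WQ@(3,2)
Op 8: remove (5,2)
Per-piece attacks for W:
  WB@(3,0): attacks (4,1) (5,2) (2,1) (1,2) (0,3)
  WQ@(3,2): attacks (3,3) (3,4) (3,5) (3,1) (3,0) (4,2) (2,2) (4,3) (5,4) (4,1) (5,0) (2,3) (1,4) (0,5) (2,1) (1,0) [ray(0,1) blocked at (3,5); ray(0,-1) blocked at (3,0); ray(1,0) blocked at (4,2); ray(-1,0) blocked at (2,2)]
  WK@(4,5): attacks (4,4) (5,5) (3,5) (5,4) (3,4)
Union (21 distinct): (0,3) (0,5) (1,0) (1,2) (1,4) (2,1) (2,2) (2,3) (3,0) (3,1) (3,3) (3,4) (3,5) (4,1) (4,2) (4,3) (4,4) (5,0) (5,2) (5,4) (5,5)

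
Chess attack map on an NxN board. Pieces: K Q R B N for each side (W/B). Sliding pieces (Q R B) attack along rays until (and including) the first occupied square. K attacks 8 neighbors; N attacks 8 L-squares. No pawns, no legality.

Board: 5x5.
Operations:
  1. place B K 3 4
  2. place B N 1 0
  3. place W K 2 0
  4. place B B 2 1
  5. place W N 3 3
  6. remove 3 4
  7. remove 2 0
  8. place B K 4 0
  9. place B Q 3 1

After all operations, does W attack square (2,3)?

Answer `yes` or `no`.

Answer: no

Derivation:
Op 1: place BK@(3,4)
Op 2: place BN@(1,0)
Op 3: place WK@(2,0)
Op 4: place BB@(2,1)
Op 5: place WN@(3,3)
Op 6: remove (3,4)
Op 7: remove (2,0)
Op 8: place BK@(4,0)
Op 9: place BQ@(3,1)
Per-piece attacks for W:
  WN@(3,3): attacks (1,4) (4,1) (2,1) (1,2)
W attacks (2,3): no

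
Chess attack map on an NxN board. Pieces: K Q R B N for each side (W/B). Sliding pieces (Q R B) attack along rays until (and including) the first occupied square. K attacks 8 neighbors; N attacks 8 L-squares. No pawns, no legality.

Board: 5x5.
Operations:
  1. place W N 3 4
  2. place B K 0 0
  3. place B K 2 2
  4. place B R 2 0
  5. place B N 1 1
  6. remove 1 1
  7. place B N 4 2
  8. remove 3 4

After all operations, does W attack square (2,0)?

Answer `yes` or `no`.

Answer: no

Derivation:
Op 1: place WN@(3,4)
Op 2: place BK@(0,0)
Op 3: place BK@(2,2)
Op 4: place BR@(2,0)
Op 5: place BN@(1,1)
Op 6: remove (1,1)
Op 7: place BN@(4,2)
Op 8: remove (3,4)
Per-piece attacks for W:
W attacks (2,0): no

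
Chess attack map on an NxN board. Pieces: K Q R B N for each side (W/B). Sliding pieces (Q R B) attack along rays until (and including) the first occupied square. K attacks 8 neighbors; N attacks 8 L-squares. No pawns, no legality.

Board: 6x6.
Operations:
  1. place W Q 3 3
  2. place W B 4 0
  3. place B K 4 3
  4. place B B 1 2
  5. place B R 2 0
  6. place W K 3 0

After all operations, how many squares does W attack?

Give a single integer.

Op 1: place WQ@(3,3)
Op 2: place WB@(4,0)
Op 3: place BK@(4,3)
Op 4: place BB@(1,2)
Op 5: place BR@(2,0)
Op 6: place WK@(3,0)
Per-piece attacks for W:
  WK@(3,0): attacks (3,1) (4,0) (2,0) (4,1) (2,1)
  WQ@(3,3): attacks (3,4) (3,5) (3,2) (3,1) (3,0) (4,3) (2,3) (1,3) (0,3) (4,4) (5,5) (4,2) (5,1) (2,4) (1,5) (2,2) (1,1) (0,0) [ray(0,-1) blocked at (3,0); ray(1,0) blocked at (4,3)]
  WB@(4,0): attacks (5,1) (3,1) (2,2) (1,3) (0,4)
Union (23 distinct): (0,0) (0,3) (0,4) (1,1) (1,3) (1,5) (2,0) (2,1) (2,2) (2,3) (2,4) (3,0) (3,1) (3,2) (3,4) (3,5) (4,0) (4,1) (4,2) (4,3) (4,4) (5,1) (5,5)

Answer: 23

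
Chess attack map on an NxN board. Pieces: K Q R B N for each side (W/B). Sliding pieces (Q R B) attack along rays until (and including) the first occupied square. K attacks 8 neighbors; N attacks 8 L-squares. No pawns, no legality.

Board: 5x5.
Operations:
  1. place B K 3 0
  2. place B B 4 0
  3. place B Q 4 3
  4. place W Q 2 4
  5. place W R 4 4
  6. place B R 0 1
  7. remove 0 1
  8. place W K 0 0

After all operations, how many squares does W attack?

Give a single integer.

Answer: 17

Derivation:
Op 1: place BK@(3,0)
Op 2: place BB@(4,0)
Op 3: place BQ@(4,3)
Op 4: place WQ@(2,4)
Op 5: place WR@(4,4)
Op 6: place BR@(0,1)
Op 7: remove (0,1)
Op 8: place WK@(0,0)
Per-piece attacks for W:
  WK@(0,0): attacks (0,1) (1,0) (1,1)
  WQ@(2,4): attacks (2,3) (2,2) (2,1) (2,0) (3,4) (4,4) (1,4) (0,4) (3,3) (4,2) (1,3) (0,2) [ray(1,0) blocked at (4,4)]
  WR@(4,4): attacks (4,3) (3,4) (2,4) [ray(0,-1) blocked at (4,3); ray(-1,0) blocked at (2,4)]
Union (17 distinct): (0,1) (0,2) (0,4) (1,0) (1,1) (1,3) (1,4) (2,0) (2,1) (2,2) (2,3) (2,4) (3,3) (3,4) (4,2) (4,3) (4,4)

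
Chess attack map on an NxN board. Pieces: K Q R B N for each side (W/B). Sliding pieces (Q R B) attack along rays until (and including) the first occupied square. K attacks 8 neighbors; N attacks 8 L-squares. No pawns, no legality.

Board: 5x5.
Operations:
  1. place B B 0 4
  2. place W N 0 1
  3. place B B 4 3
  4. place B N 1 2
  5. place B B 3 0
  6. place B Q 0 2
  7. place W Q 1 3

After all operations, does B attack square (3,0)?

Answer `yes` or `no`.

Answer: no

Derivation:
Op 1: place BB@(0,4)
Op 2: place WN@(0,1)
Op 3: place BB@(4,3)
Op 4: place BN@(1,2)
Op 5: place BB@(3,0)
Op 6: place BQ@(0,2)
Op 7: place WQ@(1,3)
Per-piece attacks for B:
  BQ@(0,2): attacks (0,3) (0,4) (0,1) (1,2) (1,3) (1,1) (2,0) [ray(0,1) blocked at (0,4); ray(0,-1) blocked at (0,1); ray(1,0) blocked at (1,2); ray(1,1) blocked at (1,3)]
  BB@(0,4): attacks (1,3) [ray(1,-1) blocked at (1,3)]
  BN@(1,2): attacks (2,4) (3,3) (0,4) (2,0) (3,1) (0,0)
  BB@(3,0): attacks (4,1) (2,1) (1,2) [ray(-1,1) blocked at (1,2)]
  BB@(4,3): attacks (3,4) (3,2) (2,1) (1,0)
B attacks (3,0): no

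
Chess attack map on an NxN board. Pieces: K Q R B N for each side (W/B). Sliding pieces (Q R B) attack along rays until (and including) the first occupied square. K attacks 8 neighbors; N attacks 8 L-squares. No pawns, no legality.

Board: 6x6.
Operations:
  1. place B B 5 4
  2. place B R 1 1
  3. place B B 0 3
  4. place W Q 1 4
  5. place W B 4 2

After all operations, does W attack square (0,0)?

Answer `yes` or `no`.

Answer: no

Derivation:
Op 1: place BB@(5,4)
Op 2: place BR@(1,1)
Op 3: place BB@(0,3)
Op 4: place WQ@(1,4)
Op 5: place WB@(4,2)
Per-piece attacks for W:
  WQ@(1,4): attacks (1,5) (1,3) (1,2) (1,1) (2,4) (3,4) (4,4) (5,4) (0,4) (2,5) (2,3) (3,2) (4,1) (5,0) (0,5) (0,3) [ray(0,-1) blocked at (1,1); ray(1,0) blocked at (5,4); ray(-1,-1) blocked at (0,3)]
  WB@(4,2): attacks (5,3) (5,1) (3,3) (2,4) (1,5) (3,1) (2,0)
W attacks (0,0): no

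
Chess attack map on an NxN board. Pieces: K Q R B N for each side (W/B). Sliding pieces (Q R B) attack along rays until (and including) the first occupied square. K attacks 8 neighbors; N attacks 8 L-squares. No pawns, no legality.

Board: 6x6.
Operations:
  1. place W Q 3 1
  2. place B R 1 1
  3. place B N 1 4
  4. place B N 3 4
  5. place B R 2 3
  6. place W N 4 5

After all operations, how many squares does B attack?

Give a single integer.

Op 1: place WQ@(3,1)
Op 2: place BR@(1,1)
Op 3: place BN@(1,4)
Op 4: place BN@(3,4)
Op 5: place BR@(2,3)
Op 6: place WN@(4,5)
Per-piece attacks for B:
  BR@(1,1): attacks (1,2) (1,3) (1,4) (1,0) (2,1) (3,1) (0,1) [ray(0,1) blocked at (1,4); ray(1,0) blocked at (3,1)]
  BN@(1,4): attacks (3,5) (2,2) (3,3) (0,2)
  BR@(2,3): attacks (2,4) (2,5) (2,2) (2,1) (2,0) (3,3) (4,3) (5,3) (1,3) (0,3)
  BN@(3,4): attacks (5,5) (1,5) (4,2) (5,3) (2,2) (1,3)
Union (20 distinct): (0,1) (0,2) (0,3) (1,0) (1,2) (1,3) (1,4) (1,5) (2,0) (2,1) (2,2) (2,4) (2,5) (3,1) (3,3) (3,5) (4,2) (4,3) (5,3) (5,5)

Answer: 20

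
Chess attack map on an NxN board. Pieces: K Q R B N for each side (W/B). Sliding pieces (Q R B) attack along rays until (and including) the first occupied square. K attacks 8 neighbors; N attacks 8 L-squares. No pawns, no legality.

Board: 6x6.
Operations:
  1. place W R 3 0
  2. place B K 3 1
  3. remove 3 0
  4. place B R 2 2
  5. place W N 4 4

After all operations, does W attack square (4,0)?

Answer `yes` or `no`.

Op 1: place WR@(3,0)
Op 2: place BK@(3,1)
Op 3: remove (3,0)
Op 4: place BR@(2,2)
Op 5: place WN@(4,4)
Per-piece attacks for W:
  WN@(4,4): attacks (2,5) (5,2) (3,2) (2,3)
W attacks (4,0): no

Answer: no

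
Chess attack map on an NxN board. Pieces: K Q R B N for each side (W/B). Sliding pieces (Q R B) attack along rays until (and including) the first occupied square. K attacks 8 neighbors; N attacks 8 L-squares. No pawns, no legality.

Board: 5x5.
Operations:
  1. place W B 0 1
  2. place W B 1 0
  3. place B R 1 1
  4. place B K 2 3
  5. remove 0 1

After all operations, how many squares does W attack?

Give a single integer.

Answer: 4

Derivation:
Op 1: place WB@(0,1)
Op 2: place WB@(1,0)
Op 3: place BR@(1,1)
Op 4: place BK@(2,3)
Op 5: remove (0,1)
Per-piece attacks for W:
  WB@(1,0): attacks (2,1) (3,2) (4,3) (0,1)
Union (4 distinct): (0,1) (2,1) (3,2) (4,3)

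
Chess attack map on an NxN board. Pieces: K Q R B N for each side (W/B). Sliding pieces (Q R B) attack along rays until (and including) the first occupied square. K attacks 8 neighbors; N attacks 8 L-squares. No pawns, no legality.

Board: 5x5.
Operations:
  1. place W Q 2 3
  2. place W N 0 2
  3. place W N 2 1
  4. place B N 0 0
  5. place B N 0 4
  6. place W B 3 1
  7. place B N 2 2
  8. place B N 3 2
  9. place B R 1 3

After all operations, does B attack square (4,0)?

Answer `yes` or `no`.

Op 1: place WQ@(2,3)
Op 2: place WN@(0,2)
Op 3: place WN@(2,1)
Op 4: place BN@(0,0)
Op 5: place BN@(0,4)
Op 6: place WB@(3,1)
Op 7: place BN@(2,2)
Op 8: place BN@(3,2)
Op 9: place BR@(1,3)
Per-piece attacks for B:
  BN@(0,0): attacks (1,2) (2,1)
  BN@(0,4): attacks (1,2) (2,3)
  BR@(1,3): attacks (1,4) (1,2) (1,1) (1,0) (2,3) (0,3) [ray(1,0) blocked at (2,3)]
  BN@(2,2): attacks (3,4) (4,3) (1,4) (0,3) (3,0) (4,1) (1,0) (0,1)
  BN@(3,2): attacks (4,4) (2,4) (1,3) (4,0) (2,0) (1,1)
B attacks (4,0): yes

Answer: yes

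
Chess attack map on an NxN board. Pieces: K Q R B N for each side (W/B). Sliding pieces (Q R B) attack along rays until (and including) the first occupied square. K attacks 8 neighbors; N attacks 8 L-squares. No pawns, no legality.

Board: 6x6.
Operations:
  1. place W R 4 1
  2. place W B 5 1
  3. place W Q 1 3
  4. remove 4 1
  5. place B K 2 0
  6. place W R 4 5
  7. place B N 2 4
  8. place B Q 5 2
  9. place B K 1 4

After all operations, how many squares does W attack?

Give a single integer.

Answer: 23

Derivation:
Op 1: place WR@(4,1)
Op 2: place WB@(5,1)
Op 3: place WQ@(1,3)
Op 4: remove (4,1)
Op 5: place BK@(2,0)
Op 6: place WR@(4,5)
Op 7: place BN@(2,4)
Op 8: place BQ@(5,2)
Op 9: place BK@(1,4)
Per-piece attacks for W:
  WQ@(1,3): attacks (1,4) (1,2) (1,1) (1,0) (2,3) (3,3) (4,3) (5,3) (0,3) (2,4) (2,2) (3,1) (4,0) (0,4) (0,2) [ray(0,1) blocked at (1,4); ray(1,1) blocked at (2,4)]
  WR@(4,5): attacks (4,4) (4,3) (4,2) (4,1) (4,0) (5,5) (3,5) (2,5) (1,5) (0,5)
  WB@(5,1): attacks (4,2) (3,3) (2,4) (4,0) [ray(-1,1) blocked at (2,4)]
Union (23 distinct): (0,2) (0,3) (0,4) (0,5) (1,0) (1,1) (1,2) (1,4) (1,5) (2,2) (2,3) (2,4) (2,5) (3,1) (3,3) (3,5) (4,0) (4,1) (4,2) (4,3) (4,4) (5,3) (5,5)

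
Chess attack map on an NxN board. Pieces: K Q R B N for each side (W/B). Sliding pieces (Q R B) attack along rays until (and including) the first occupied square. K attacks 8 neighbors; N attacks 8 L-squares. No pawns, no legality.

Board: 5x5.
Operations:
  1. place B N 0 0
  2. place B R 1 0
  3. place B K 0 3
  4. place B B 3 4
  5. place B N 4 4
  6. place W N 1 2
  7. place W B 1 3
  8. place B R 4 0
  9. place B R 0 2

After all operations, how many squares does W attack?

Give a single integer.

Answer: 9

Derivation:
Op 1: place BN@(0,0)
Op 2: place BR@(1,0)
Op 3: place BK@(0,3)
Op 4: place BB@(3,4)
Op 5: place BN@(4,4)
Op 6: place WN@(1,2)
Op 7: place WB@(1,3)
Op 8: place BR@(4,0)
Op 9: place BR@(0,2)
Per-piece attacks for W:
  WN@(1,2): attacks (2,4) (3,3) (0,4) (2,0) (3,1) (0,0)
  WB@(1,3): attacks (2,4) (2,2) (3,1) (4,0) (0,4) (0,2) [ray(1,-1) blocked at (4,0); ray(-1,-1) blocked at (0,2)]
Union (9 distinct): (0,0) (0,2) (0,4) (2,0) (2,2) (2,4) (3,1) (3,3) (4,0)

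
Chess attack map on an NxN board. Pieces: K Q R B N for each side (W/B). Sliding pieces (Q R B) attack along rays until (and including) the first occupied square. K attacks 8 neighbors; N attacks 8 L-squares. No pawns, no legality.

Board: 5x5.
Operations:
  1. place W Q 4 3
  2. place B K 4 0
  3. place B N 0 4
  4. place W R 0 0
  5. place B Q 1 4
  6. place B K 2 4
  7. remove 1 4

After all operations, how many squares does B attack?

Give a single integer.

Answer: 9

Derivation:
Op 1: place WQ@(4,3)
Op 2: place BK@(4,0)
Op 3: place BN@(0,4)
Op 4: place WR@(0,0)
Op 5: place BQ@(1,4)
Op 6: place BK@(2,4)
Op 7: remove (1,4)
Per-piece attacks for B:
  BN@(0,4): attacks (1,2) (2,3)
  BK@(2,4): attacks (2,3) (3,4) (1,4) (3,3) (1,3)
  BK@(4,0): attacks (4,1) (3,0) (3,1)
Union (9 distinct): (1,2) (1,3) (1,4) (2,3) (3,0) (3,1) (3,3) (3,4) (4,1)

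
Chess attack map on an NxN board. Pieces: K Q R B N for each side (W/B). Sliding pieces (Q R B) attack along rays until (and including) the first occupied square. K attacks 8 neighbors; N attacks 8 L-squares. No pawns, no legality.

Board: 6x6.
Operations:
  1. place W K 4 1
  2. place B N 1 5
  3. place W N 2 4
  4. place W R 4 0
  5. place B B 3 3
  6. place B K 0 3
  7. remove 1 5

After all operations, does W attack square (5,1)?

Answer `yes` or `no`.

Op 1: place WK@(4,1)
Op 2: place BN@(1,5)
Op 3: place WN@(2,4)
Op 4: place WR@(4,0)
Op 5: place BB@(3,3)
Op 6: place BK@(0,3)
Op 7: remove (1,5)
Per-piece attacks for W:
  WN@(2,4): attacks (4,5) (0,5) (3,2) (4,3) (1,2) (0,3)
  WR@(4,0): attacks (4,1) (5,0) (3,0) (2,0) (1,0) (0,0) [ray(0,1) blocked at (4,1)]
  WK@(4,1): attacks (4,2) (4,0) (5,1) (3,1) (5,2) (5,0) (3,2) (3,0)
W attacks (5,1): yes

Answer: yes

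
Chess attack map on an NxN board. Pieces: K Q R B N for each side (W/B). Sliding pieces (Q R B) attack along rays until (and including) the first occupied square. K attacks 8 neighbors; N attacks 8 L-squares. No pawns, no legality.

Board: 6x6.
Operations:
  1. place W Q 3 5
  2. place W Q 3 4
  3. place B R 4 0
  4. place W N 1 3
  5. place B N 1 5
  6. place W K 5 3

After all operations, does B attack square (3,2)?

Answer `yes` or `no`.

Answer: no

Derivation:
Op 1: place WQ@(3,5)
Op 2: place WQ@(3,4)
Op 3: place BR@(4,0)
Op 4: place WN@(1,3)
Op 5: place BN@(1,5)
Op 6: place WK@(5,3)
Per-piece attacks for B:
  BN@(1,5): attacks (2,3) (3,4) (0,3)
  BR@(4,0): attacks (4,1) (4,2) (4,3) (4,4) (4,5) (5,0) (3,0) (2,0) (1,0) (0,0)
B attacks (3,2): no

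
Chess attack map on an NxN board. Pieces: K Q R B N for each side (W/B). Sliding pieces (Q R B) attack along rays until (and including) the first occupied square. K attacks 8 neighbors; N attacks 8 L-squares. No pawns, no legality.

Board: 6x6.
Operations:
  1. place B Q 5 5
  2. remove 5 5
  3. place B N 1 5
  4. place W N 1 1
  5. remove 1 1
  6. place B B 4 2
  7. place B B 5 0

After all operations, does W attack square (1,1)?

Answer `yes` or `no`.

Answer: no

Derivation:
Op 1: place BQ@(5,5)
Op 2: remove (5,5)
Op 3: place BN@(1,5)
Op 4: place WN@(1,1)
Op 5: remove (1,1)
Op 6: place BB@(4,2)
Op 7: place BB@(5,0)
Per-piece attacks for W:
W attacks (1,1): no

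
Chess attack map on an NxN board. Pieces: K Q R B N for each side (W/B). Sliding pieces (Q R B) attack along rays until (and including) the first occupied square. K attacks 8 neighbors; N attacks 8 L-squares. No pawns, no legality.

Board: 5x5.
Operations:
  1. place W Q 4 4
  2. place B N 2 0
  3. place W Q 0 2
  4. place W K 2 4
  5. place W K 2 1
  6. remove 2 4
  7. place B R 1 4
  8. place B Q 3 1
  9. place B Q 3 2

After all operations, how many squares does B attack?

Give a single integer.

Answer: 23

Derivation:
Op 1: place WQ@(4,4)
Op 2: place BN@(2,0)
Op 3: place WQ@(0,2)
Op 4: place WK@(2,4)
Op 5: place WK@(2,1)
Op 6: remove (2,4)
Op 7: place BR@(1,4)
Op 8: place BQ@(3,1)
Op 9: place BQ@(3,2)
Per-piece attacks for B:
  BR@(1,4): attacks (1,3) (1,2) (1,1) (1,0) (2,4) (3,4) (4,4) (0,4) [ray(1,0) blocked at (4,4)]
  BN@(2,0): attacks (3,2) (4,1) (1,2) (0,1)
  BQ@(3,1): attacks (3,2) (3,0) (4,1) (2,1) (4,2) (4,0) (2,2) (1,3) (0,4) (2,0) [ray(0,1) blocked at (3,2); ray(-1,0) blocked at (2,1); ray(-1,-1) blocked at (2,0)]
  BQ@(3,2): attacks (3,3) (3,4) (3,1) (4,2) (2,2) (1,2) (0,2) (4,3) (4,1) (2,3) (1,4) (2,1) [ray(0,-1) blocked at (3,1); ray(-1,0) blocked at (0,2); ray(-1,1) blocked at (1,4); ray(-1,-1) blocked at (2,1)]
Union (23 distinct): (0,1) (0,2) (0,4) (1,0) (1,1) (1,2) (1,3) (1,4) (2,0) (2,1) (2,2) (2,3) (2,4) (3,0) (3,1) (3,2) (3,3) (3,4) (4,0) (4,1) (4,2) (4,3) (4,4)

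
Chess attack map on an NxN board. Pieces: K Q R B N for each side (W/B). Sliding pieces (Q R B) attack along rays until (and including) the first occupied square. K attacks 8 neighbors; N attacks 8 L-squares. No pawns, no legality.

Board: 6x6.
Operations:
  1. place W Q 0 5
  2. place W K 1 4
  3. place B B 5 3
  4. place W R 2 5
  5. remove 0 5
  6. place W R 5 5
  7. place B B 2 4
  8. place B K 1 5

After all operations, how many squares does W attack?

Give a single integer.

Answer: 13

Derivation:
Op 1: place WQ@(0,5)
Op 2: place WK@(1,4)
Op 3: place BB@(5,3)
Op 4: place WR@(2,5)
Op 5: remove (0,5)
Op 6: place WR@(5,5)
Op 7: place BB@(2,4)
Op 8: place BK@(1,5)
Per-piece attacks for W:
  WK@(1,4): attacks (1,5) (1,3) (2,4) (0,4) (2,5) (2,3) (0,5) (0,3)
  WR@(2,5): attacks (2,4) (3,5) (4,5) (5,5) (1,5) [ray(0,-1) blocked at (2,4); ray(1,0) blocked at (5,5); ray(-1,0) blocked at (1,5)]
  WR@(5,5): attacks (5,4) (5,3) (4,5) (3,5) (2,5) [ray(0,-1) blocked at (5,3); ray(-1,0) blocked at (2,5)]
Union (13 distinct): (0,3) (0,4) (0,5) (1,3) (1,5) (2,3) (2,4) (2,5) (3,5) (4,5) (5,3) (5,4) (5,5)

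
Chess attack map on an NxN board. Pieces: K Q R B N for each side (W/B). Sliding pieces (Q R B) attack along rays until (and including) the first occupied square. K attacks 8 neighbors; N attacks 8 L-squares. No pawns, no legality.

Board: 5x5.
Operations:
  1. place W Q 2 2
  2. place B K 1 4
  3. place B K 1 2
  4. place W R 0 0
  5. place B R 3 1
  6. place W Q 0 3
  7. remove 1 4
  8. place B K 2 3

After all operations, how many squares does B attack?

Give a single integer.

Op 1: place WQ@(2,2)
Op 2: place BK@(1,4)
Op 3: place BK@(1,2)
Op 4: place WR@(0,0)
Op 5: place BR@(3,1)
Op 6: place WQ@(0,3)
Op 7: remove (1,4)
Op 8: place BK@(2,3)
Per-piece attacks for B:
  BK@(1,2): attacks (1,3) (1,1) (2,2) (0,2) (2,3) (2,1) (0,3) (0,1)
  BK@(2,3): attacks (2,4) (2,2) (3,3) (1,3) (3,4) (3,2) (1,4) (1,2)
  BR@(3,1): attacks (3,2) (3,3) (3,4) (3,0) (4,1) (2,1) (1,1) (0,1)
Union (16 distinct): (0,1) (0,2) (0,3) (1,1) (1,2) (1,3) (1,4) (2,1) (2,2) (2,3) (2,4) (3,0) (3,2) (3,3) (3,4) (4,1)

Answer: 16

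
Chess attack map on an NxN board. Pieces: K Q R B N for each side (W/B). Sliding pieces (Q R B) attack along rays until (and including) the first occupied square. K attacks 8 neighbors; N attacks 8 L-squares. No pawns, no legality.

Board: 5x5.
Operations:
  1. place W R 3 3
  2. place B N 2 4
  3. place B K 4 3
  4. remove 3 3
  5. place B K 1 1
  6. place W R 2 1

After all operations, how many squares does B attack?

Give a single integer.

Answer: 15

Derivation:
Op 1: place WR@(3,3)
Op 2: place BN@(2,4)
Op 3: place BK@(4,3)
Op 4: remove (3,3)
Op 5: place BK@(1,1)
Op 6: place WR@(2,1)
Per-piece attacks for B:
  BK@(1,1): attacks (1,2) (1,0) (2,1) (0,1) (2,2) (2,0) (0,2) (0,0)
  BN@(2,4): attacks (3,2) (4,3) (1,2) (0,3)
  BK@(4,3): attacks (4,4) (4,2) (3,3) (3,4) (3,2)
Union (15 distinct): (0,0) (0,1) (0,2) (0,3) (1,0) (1,2) (2,0) (2,1) (2,2) (3,2) (3,3) (3,4) (4,2) (4,3) (4,4)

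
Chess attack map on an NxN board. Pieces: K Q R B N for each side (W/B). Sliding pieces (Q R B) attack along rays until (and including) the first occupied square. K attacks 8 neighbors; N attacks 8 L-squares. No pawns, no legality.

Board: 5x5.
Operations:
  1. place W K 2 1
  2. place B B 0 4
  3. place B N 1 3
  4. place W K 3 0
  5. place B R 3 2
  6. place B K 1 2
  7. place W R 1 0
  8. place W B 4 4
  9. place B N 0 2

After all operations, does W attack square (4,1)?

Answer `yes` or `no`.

Op 1: place WK@(2,1)
Op 2: place BB@(0,4)
Op 3: place BN@(1,3)
Op 4: place WK@(3,0)
Op 5: place BR@(3,2)
Op 6: place BK@(1,2)
Op 7: place WR@(1,0)
Op 8: place WB@(4,4)
Op 9: place BN@(0,2)
Per-piece attacks for W:
  WR@(1,0): attacks (1,1) (1,2) (2,0) (3,0) (0,0) [ray(0,1) blocked at (1,2); ray(1,0) blocked at (3,0)]
  WK@(2,1): attacks (2,2) (2,0) (3,1) (1,1) (3,2) (3,0) (1,2) (1,0)
  WK@(3,0): attacks (3,1) (4,0) (2,0) (4,1) (2,1)
  WB@(4,4): attacks (3,3) (2,2) (1,1) (0,0)
W attacks (4,1): yes

Answer: yes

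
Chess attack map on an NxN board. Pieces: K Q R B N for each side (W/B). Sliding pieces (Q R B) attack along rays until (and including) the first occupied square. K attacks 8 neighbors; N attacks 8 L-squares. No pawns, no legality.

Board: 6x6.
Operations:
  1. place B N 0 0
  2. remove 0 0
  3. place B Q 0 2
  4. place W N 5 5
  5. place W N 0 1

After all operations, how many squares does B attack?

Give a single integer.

Op 1: place BN@(0,0)
Op 2: remove (0,0)
Op 3: place BQ@(0,2)
Op 4: place WN@(5,5)
Op 5: place WN@(0,1)
Per-piece attacks for B:
  BQ@(0,2): attacks (0,3) (0,4) (0,5) (0,1) (1,2) (2,2) (3,2) (4,2) (5,2) (1,3) (2,4) (3,5) (1,1) (2,0) [ray(0,-1) blocked at (0,1)]
Union (14 distinct): (0,1) (0,3) (0,4) (0,5) (1,1) (1,2) (1,3) (2,0) (2,2) (2,4) (3,2) (3,5) (4,2) (5,2)

Answer: 14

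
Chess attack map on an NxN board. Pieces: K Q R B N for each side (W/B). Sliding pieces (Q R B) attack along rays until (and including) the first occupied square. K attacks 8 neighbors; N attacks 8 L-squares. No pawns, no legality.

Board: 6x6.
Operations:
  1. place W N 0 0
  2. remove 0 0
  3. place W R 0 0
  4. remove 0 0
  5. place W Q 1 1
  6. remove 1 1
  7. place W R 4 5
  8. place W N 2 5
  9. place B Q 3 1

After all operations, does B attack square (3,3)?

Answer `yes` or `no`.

Op 1: place WN@(0,0)
Op 2: remove (0,0)
Op 3: place WR@(0,0)
Op 4: remove (0,0)
Op 5: place WQ@(1,1)
Op 6: remove (1,1)
Op 7: place WR@(4,5)
Op 8: place WN@(2,5)
Op 9: place BQ@(3,1)
Per-piece attacks for B:
  BQ@(3,1): attacks (3,2) (3,3) (3,4) (3,5) (3,0) (4,1) (5,1) (2,1) (1,1) (0,1) (4,2) (5,3) (4,0) (2,2) (1,3) (0,4) (2,0)
B attacks (3,3): yes

Answer: yes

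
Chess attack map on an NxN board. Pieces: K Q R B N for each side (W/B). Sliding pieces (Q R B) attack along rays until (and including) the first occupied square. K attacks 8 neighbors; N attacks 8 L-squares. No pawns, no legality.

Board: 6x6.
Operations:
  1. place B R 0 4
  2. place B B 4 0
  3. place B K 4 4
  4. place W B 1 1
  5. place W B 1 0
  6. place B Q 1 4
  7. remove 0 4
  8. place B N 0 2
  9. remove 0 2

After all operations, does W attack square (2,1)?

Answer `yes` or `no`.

Op 1: place BR@(0,4)
Op 2: place BB@(4,0)
Op 3: place BK@(4,4)
Op 4: place WB@(1,1)
Op 5: place WB@(1,0)
Op 6: place BQ@(1,4)
Op 7: remove (0,4)
Op 8: place BN@(0,2)
Op 9: remove (0,2)
Per-piece attacks for W:
  WB@(1,0): attacks (2,1) (3,2) (4,3) (5,4) (0,1)
  WB@(1,1): attacks (2,2) (3,3) (4,4) (2,0) (0,2) (0,0) [ray(1,1) blocked at (4,4)]
W attacks (2,1): yes

Answer: yes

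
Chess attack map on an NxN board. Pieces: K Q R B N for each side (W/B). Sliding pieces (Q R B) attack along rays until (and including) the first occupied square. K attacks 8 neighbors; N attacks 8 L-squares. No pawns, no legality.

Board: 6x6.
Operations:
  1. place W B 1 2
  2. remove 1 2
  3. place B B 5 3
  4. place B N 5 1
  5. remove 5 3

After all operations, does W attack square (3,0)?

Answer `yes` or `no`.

Op 1: place WB@(1,2)
Op 2: remove (1,2)
Op 3: place BB@(5,3)
Op 4: place BN@(5,1)
Op 5: remove (5,3)
Per-piece attacks for W:
W attacks (3,0): no

Answer: no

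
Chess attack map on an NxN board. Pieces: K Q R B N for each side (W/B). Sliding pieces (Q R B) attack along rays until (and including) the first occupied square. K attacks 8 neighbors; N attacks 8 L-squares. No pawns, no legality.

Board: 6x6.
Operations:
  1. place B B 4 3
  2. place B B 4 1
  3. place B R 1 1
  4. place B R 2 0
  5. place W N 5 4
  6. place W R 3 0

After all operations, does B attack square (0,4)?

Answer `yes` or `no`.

Op 1: place BB@(4,3)
Op 2: place BB@(4,1)
Op 3: place BR@(1,1)
Op 4: place BR@(2,0)
Op 5: place WN@(5,4)
Op 6: place WR@(3,0)
Per-piece attacks for B:
  BR@(1,1): attacks (1,2) (1,3) (1,4) (1,5) (1,0) (2,1) (3,1) (4,1) (0,1) [ray(1,0) blocked at (4,1)]
  BR@(2,0): attacks (2,1) (2,2) (2,3) (2,4) (2,5) (3,0) (1,0) (0,0) [ray(1,0) blocked at (3,0)]
  BB@(4,1): attacks (5,2) (5,0) (3,2) (2,3) (1,4) (0,5) (3,0) [ray(-1,-1) blocked at (3,0)]
  BB@(4,3): attacks (5,4) (5,2) (3,4) (2,5) (3,2) (2,1) (1,0) [ray(1,1) blocked at (5,4)]
B attacks (0,4): no

Answer: no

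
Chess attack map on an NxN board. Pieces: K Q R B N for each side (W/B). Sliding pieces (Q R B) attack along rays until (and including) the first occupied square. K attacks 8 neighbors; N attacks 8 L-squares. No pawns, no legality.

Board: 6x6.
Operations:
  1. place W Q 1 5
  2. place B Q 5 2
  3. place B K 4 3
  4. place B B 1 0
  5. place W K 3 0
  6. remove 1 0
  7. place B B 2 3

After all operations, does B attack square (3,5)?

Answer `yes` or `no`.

Answer: no

Derivation:
Op 1: place WQ@(1,5)
Op 2: place BQ@(5,2)
Op 3: place BK@(4,3)
Op 4: place BB@(1,0)
Op 5: place WK@(3,0)
Op 6: remove (1,0)
Op 7: place BB@(2,3)
Per-piece attacks for B:
  BB@(2,3): attacks (3,4) (4,5) (3,2) (4,1) (5,0) (1,4) (0,5) (1,2) (0,1)
  BK@(4,3): attacks (4,4) (4,2) (5,3) (3,3) (5,4) (5,2) (3,4) (3,2)
  BQ@(5,2): attacks (5,3) (5,4) (5,5) (5,1) (5,0) (4,2) (3,2) (2,2) (1,2) (0,2) (4,3) (4,1) (3,0) [ray(-1,1) blocked at (4,3); ray(-1,-1) blocked at (3,0)]
B attacks (3,5): no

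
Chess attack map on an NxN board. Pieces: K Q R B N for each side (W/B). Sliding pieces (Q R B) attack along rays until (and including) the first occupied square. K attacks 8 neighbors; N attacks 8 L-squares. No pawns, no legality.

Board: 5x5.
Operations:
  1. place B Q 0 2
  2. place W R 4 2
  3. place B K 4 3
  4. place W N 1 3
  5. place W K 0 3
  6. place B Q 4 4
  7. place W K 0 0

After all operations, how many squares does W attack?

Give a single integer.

Op 1: place BQ@(0,2)
Op 2: place WR@(4,2)
Op 3: place BK@(4,3)
Op 4: place WN@(1,3)
Op 5: place WK@(0,3)
Op 6: place BQ@(4,4)
Op 7: place WK@(0,0)
Per-piece attacks for W:
  WK@(0,0): attacks (0,1) (1,0) (1,1)
  WK@(0,3): attacks (0,4) (0,2) (1,3) (1,4) (1,2)
  WN@(1,3): attacks (3,4) (2,1) (3,2) (0,1)
  WR@(4,2): attacks (4,3) (4,1) (4,0) (3,2) (2,2) (1,2) (0,2) [ray(0,1) blocked at (4,3); ray(-1,0) blocked at (0,2)]
Union (15 distinct): (0,1) (0,2) (0,4) (1,0) (1,1) (1,2) (1,3) (1,4) (2,1) (2,2) (3,2) (3,4) (4,0) (4,1) (4,3)

Answer: 15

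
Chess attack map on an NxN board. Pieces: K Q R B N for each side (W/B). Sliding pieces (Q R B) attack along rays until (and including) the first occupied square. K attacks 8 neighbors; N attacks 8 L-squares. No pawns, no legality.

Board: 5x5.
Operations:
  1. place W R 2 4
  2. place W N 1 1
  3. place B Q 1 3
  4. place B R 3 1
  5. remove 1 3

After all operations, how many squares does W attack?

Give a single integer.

Answer: 11

Derivation:
Op 1: place WR@(2,4)
Op 2: place WN@(1,1)
Op 3: place BQ@(1,3)
Op 4: place BR@(3,1)
Op 5: remove (1,3)
Per-piece attacks for W:
  WN@(1,1): attacks (2,3) (3,2) (0,3) (3,0)
  WR@(2,4): attacks (2,3) (2,2) (2,1) (2,0) (3,4) (4,4) (1,4) (0,4)
Union (11 distinct): (0,3) (0,4) (1,4) (2,0) (2,1) (2,2) (2,3) (3,0) (3,2) (3,4) (4,4)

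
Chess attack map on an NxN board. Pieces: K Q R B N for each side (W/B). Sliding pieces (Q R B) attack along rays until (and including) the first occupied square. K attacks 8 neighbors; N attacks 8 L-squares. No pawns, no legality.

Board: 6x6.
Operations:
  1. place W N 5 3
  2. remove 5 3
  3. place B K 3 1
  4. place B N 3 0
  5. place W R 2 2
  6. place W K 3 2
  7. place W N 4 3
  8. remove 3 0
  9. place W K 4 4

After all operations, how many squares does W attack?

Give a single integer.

Answer: 21

Derivation:
Op 1: place WN@(5,3)
Op 2: remove (5,3)
Op 3: place BK@(3,1)
Op 4: place BN@(3,0)
Op 5: place WR@(2,2)
Op 6: place WK@(3,2)
Op 7: place WN@(4,3)
Op 8: remove (3,0)
Op 9: place WK@(4,4)
Per-piece attacks for W:
  WR@(2,2): attacks (2,3) (2,4) (2,5) (2,1) (2,0) (3,2) (1,2) (0,2) [ray(1,0) blocked at (3,2)]
  WK@(3,2): attacks (3,3) (3,1) (4,2) (2,2) (4,3) (4,1) (2,3) (2,1)
  WN@(4,3): attacks (5,5) (3,5) (2,4) (5,1) (3,1) (2,2)
  WK@(4,4): attacks (4,5) (4,3) (5,4) (3,4) (5,5) (5,3) (3,5) (3,3)
Union (21 distinct): (0,2) (1,2) (2,0) (2,1) (2,2) (2,3) (2,4) (2,5) (3,1) (3,2) (3,3) (3,4) (3,5) (4,1) (4,2) (4,3) (4,5) (5,1) (5,3) (5,4) (5,5)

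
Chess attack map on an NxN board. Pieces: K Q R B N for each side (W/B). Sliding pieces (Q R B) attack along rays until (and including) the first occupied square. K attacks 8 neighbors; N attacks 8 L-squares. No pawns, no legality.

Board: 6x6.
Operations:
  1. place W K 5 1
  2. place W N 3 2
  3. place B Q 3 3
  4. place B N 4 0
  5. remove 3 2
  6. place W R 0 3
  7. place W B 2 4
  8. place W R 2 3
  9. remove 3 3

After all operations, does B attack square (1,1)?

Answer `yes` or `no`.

Op 1: place WK@(5,1)
Op 2: place WN@(3,2)
Op 3: place BQ@(3,3)
Op 4: place BN@(4,0)
Op 5: remove (3,2)
Op 6: place WR@(0,3)
Op 7: place WB@(2,4)
Op 8: place WR@(2,3)
Op 9: remove (3,3)
Per-piece attacks for B:
  BN@(4,0): attacks (5,2) (3,2) (2,1)
B attacks (1,1): no

Answer: no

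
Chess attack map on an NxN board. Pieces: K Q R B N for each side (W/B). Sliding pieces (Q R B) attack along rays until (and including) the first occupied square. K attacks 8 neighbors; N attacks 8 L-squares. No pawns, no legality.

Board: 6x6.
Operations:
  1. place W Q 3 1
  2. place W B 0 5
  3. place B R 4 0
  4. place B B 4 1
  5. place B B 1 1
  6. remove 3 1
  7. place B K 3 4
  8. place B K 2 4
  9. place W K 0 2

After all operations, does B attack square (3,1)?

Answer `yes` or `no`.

Op 1: place WQ@(3,1)
Op 2: place WB@(0,5)
Op 3: place BR@(4,0)
Op 4: place BB@(4,1)
Op 5: place BB@(1,1)
Op 6: remove (3,1)
Op 7: place BK@(3,4)
Op 8: place BK@(2,4)
Op 9: place WK@(0,2)
Per-piece attacks for B:
  BB@(1,1): attacks (2,2) (3,3) (4,4) (5,5) (2,0) (0,2) (0,0) [ray(-1,1) blocked at (0,2)]
  BK@(2,4): attacks (2,5) (2,3) (3,4) (1,4) (3,5) (3,3) (1,5) (1,3)
  BK@(3,4): attacks (3,5) (3,3) (4,4) (2,4) (4,5) (4,3) (2,5) (2,3)
  BR@(4,0): attacks (4,1) (5,0) (3,0) (2,0) (1,0) (0,0) [ray(0,1) blocked at (4,1)]
  BB@(4,1): attacks (5,2) (5,0) (3,2) (2,3) (1,4) (0,5) (3,0) [ray(-1,1) blocked at (0,5)]
B attacks (3,1): no

Answer: no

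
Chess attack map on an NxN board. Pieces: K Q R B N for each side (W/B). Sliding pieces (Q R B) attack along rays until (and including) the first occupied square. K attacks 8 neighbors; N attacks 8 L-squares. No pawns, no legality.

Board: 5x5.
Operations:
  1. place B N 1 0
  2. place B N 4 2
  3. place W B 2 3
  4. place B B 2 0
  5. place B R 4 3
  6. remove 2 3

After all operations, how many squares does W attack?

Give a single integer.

Op 1: place BN@(1,0)
Op 2: place BN@(4,2)
Op 3: place WB@(2,3)
Op 4: place BB@(2,0)
Op 5: place BR@(4,3)
Op 6: remove (2,3)
Per-piece attacks for W:
Union (0 distinct): (none)

Answer: 0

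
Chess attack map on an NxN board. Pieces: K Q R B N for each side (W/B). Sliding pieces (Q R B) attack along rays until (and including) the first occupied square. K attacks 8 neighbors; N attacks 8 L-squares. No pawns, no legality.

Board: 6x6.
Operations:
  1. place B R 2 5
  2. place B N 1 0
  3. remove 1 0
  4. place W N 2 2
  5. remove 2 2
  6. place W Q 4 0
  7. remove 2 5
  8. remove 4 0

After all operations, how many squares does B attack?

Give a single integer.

Op 1: place BR@(2,5)
Op 2: place BN@(1,0)
Op 3: remove (1,0)
Op 4: place WN@(2,2)
Op 5: remove (2,2)
Op 6: place WQ@(4,0)
Op 7: remove (2,5)
Op 8: remove (4,0)
Per-piece attacks for B:
Union (0 distinct): (none)

Answer: 0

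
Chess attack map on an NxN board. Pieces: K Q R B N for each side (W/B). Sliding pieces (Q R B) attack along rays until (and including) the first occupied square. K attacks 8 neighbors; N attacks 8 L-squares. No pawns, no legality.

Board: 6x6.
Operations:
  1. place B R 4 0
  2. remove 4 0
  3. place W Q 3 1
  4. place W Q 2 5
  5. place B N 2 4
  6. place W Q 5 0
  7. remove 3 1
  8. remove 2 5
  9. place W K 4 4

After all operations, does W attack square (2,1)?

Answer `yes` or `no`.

Answer: no

Derivation:
Op 1: place BR@(4,0)
Op 2: remove (4,0)
Op 3: place WQ@(3,1)
Op 4: place WQ@(2,5)
Op 5: place BN@(2,4)
Op 6: place WQ@(5,0)
Op 7: remove (3,1)
Op 8: remove (2,5)
Op 9: place WK@(4,4)
Per-piece attacks for W:
  WK@(4,4): attacks (4,5) (4,3) (5,4) (3,4) (5,5) (5,3) (3,5) (3,3)
  WQ@(5,0): attacks (5,1) (5,2) (5,3) (5,4) (5,5) (4,0) (3,0) (2,0) (1,0) (0,0) (4,1) (3,2) (2,3) (1,4) (0,5)
W attacks (2,1): no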